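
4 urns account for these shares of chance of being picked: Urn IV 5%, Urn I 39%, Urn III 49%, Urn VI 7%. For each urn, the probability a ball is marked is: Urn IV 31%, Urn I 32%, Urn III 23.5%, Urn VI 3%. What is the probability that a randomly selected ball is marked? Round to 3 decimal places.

0.258

Unnormalized posteriors (prior × likelihood):
  Urn IV: 0.05 × 0.31 = 0.0155
  Urn I: 0.39 × 0.32 = 0.1248
  Urn III: 0.49 × 0.235 = 0.11515
  Urn VI: 0.07 × 0.03 = 0.0021
P(marked) = 0.0155 + 0.1248 + 0.11515 + 0.0021 = 0.25755 → 0.258.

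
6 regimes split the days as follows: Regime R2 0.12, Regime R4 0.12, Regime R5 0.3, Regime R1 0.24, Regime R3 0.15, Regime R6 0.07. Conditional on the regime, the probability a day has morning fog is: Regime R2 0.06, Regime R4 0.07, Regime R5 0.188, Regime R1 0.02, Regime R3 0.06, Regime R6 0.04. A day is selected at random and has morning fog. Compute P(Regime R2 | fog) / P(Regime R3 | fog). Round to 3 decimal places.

Prior × likelihood for each hypothesis:
  Regime R2: 0.12 × 0.06 = 0.0072
  Regime R4: 0.12 × 0.07 = 0.0084
  Regime R5: 0.3 × 0.188 = 0.0564
  Regime R1: 0.24 × 0.02 = 0.0048
  Regime R3: 0.15 × 0.06 = 0.009
  Regime R6: 0.07 × 0.04 = 0.0028
Sum = 0.0886.
The ratio is 0.0072 / 0.009 (the normalizer cancels) = 0.800.

0.800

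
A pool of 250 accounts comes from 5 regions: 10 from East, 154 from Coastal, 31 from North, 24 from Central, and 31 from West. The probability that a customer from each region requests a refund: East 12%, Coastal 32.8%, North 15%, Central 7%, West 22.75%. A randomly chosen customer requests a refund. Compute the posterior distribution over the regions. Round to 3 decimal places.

East 0.018, Coastal 0.776, North 0.071, Central 0.026, West 0.108

Prior × likelihood for each hypothesis:
  East: 0.04 × 0.12 = 0.0048
  Coastal: 0.616 × 0.328 = 0.202048
  North: 0.124 × 0.15 = 0.0186
  Central: 0.096 × 0.07 = 0.00672
  West: 0.124 × 0.2275 = 0.02821
Total = 0.260378.
P(East | refund) = 0.0048/0.260378 ≈ 0.018
P(Coastal | refund) = 0.202048/0.260378 ≈ 0.776
P(North | refund) = 0.0186/0.260378 ≈ 0.071
P(Central | refund) = 0.00672/0.260378 ≈ 0.026
P(West | refund) = 0.02821/0.260378 ≈ 0.108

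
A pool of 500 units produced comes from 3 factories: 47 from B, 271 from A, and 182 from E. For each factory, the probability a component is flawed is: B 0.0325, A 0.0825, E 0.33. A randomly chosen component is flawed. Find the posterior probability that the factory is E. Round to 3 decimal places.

Compute prior × likelihood for every hypothesis:
  B: 0.094 × 0.0325 = 0.003055
  A: 0.542 × 0.0825 = 0.044715
  E: 0.364 × 0.33 = 0.12012
Total = 0.16789.
P(E | evidence) = 0.12012 / 0.16789 ≈ 0.715.

0.715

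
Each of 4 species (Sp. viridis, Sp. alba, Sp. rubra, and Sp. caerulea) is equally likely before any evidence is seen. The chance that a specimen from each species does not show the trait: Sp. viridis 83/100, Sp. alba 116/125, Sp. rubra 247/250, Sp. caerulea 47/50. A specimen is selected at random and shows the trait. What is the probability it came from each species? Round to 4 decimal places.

Taking complements, P(trait | each) = Sp. viridis 0.17, Sp. alba 0.072, Sp. rubra 0.012, Sp. caerulea 0.06.
Since the prior is uniform, the posterior is proportional to the likelihood:
  Sp. viridis: 0.17
  Sp. alba: 0.072
  Sp. rubra: 0.012
  Sp. caerulea: 0.06
Total = 0.314.
P(Sp. viridis | trait) = 0.17/0.314 ≈ 0.5414
P(Sp. alba | trait) = 0.072/0.314 ≈ 0.2293
P(Sp. rubra | trait) = 0.012/0.314 ≈ 0.0382
P(Sp. caerulea | trait) = 0.06/0.314 ≈ 0.1911

Sp. viridis 0.5414, Sp. alba 0.2293, Sp. rubra 0.0382, Sp. caerulea 0.1911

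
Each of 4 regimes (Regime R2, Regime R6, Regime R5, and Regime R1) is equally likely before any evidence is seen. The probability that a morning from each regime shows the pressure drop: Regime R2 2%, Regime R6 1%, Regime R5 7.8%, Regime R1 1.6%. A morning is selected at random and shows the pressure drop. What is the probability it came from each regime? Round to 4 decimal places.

With a uniform prior (1/4 each), posterior ∝ likelihood:
  Regime R2: 0.02
  Regime R6: 0.01
  Regime R5: 0.078
  Regime R1: 0.016
Normalizing constant = 0.124.
P(Regime R2 | drop) = 0.02/0.124 ≈ 0.1613
P(Regime R6 | drop) = 0.01/0.124 ≈ 0.0806
P(Regime R5 | drop) = 0.078/0.124 ≈ 0.6290
P(Regime R1 | drop) = 0.016/0.124 ≈ 0.1290
(Check: 0.1613+0.0806+0.6290+0.1290 = 0.9999.)

Regime R2 0.1613, Regime R6 0.0806, Regime R5 0.6290, Regime R1 0.1290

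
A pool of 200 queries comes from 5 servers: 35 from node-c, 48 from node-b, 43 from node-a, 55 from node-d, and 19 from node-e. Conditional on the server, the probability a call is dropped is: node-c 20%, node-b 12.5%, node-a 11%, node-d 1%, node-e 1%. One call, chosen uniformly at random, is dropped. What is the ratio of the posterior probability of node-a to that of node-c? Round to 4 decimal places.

0.6757

By Bayes' rule, posterior ∝ prior × likelihood:
  node-c: 0.175 × 0.2 = 0.035
  node-b: 0.24 × 0.125 = 0.03
  node-a: 0.215 × 0.11 = 0.02365
  node-d: 0.275 × 0.01 = 0.00275
  node-e: 0.095 × 0.01 = 0.00095
Normalizing constant = 0.09235.
The ratio is 0.02365 / 0.035 (the normalizer cancels) = 0.6757.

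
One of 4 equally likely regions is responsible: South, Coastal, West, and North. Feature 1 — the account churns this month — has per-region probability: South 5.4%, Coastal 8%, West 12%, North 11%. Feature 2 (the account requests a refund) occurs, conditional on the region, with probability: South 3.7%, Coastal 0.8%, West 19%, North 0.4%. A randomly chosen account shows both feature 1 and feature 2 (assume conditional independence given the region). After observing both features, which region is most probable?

West

Since the prior is uniform, the posterior is proportional to the likelihood:
  South: 0.054 × 0.037 = 0.001998
  Coastal: 0.08 × 0.008 = 0.00064
  West: 0.12 × 0.19 = 0.0228
  North: 0.11 × 0.004 = 0.00044
Sum = 0.025878.
Largest term belongs to West, so West is most probable.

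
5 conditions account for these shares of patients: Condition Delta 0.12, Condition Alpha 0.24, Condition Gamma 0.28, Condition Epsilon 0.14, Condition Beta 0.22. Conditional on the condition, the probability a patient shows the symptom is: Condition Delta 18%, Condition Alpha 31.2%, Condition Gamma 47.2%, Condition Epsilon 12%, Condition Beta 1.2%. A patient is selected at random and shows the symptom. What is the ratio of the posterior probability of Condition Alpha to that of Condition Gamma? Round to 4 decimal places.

0.5666

By Bayes' rule, posterior ∝ prior × likelihood:
  Condition Delta: 0.12 × 0.18 = 0.0216
  Condition Alpha: 0.24 × 0.312 = 0.07488
  Condition Gamma: 0.28 × 0.472 = 0.13216
  Condition Epsilon: 0.14 × 0.12 = 0.0168
  Condition Beta: 0.22 × 0.012 = 0.00264
Normalizing constant = 0.24808.
The ratio is 0.07488 / 0.13216 (the normalizer cancels) = 0.5666.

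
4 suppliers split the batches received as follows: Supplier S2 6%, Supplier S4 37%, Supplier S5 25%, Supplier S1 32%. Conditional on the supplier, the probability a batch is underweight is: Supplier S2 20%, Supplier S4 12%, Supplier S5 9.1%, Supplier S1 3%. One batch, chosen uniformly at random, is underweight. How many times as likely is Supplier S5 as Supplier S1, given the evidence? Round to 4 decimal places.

Unnormalized posteriors (prior × likelihood):
  Supplier S2: 0.06 × 0.2 = 0.012
  Supplier S4: 0.37 × 0.12 = 0.0444
  Supplier S5: 0.25 × 0.091 = 0.02275
  Supplier S1: 0.32 × 0.03 = 0.0096
Normalizing constant = 0.08875.
The ratio is 0.02275 / 0.0096 (the normalizer cancels) = 2.3698.

2.3698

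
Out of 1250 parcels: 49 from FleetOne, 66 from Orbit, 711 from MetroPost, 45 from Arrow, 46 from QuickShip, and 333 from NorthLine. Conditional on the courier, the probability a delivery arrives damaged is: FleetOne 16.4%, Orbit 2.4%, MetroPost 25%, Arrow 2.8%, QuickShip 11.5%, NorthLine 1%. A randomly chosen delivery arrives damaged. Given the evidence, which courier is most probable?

Unnormalized posteriors (prior × likelihood):
  FleetOne: 0.0392 × 0.164 = 0.0064288
  Orbit: 0.0528 × 0.024 = 0.0012672
  MetroPost: 0.5688 × 0.25 = 0.1422
  Arrow: 0.036 × 0.028 = 0.001008
  QuickShip: 0.0368 × 0.115 = 0.004232
  NorthLine: 0.2664 × 0.01 = 0.002664
Total = 0.1578.
Largest term belongs to MetroPost, so MetroPost is most probable.

MetroPost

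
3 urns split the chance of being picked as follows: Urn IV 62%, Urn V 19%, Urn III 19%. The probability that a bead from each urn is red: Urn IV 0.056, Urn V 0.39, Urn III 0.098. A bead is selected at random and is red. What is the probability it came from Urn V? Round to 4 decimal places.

Unnormalized posteriors (prior × likelihood):
  Urn IV: 0.62 × 0.056 = 0.03472
  Urn V: 0.19 × 0.39 = 0.0741
  Urn III: 0.19 × 0.098 = 0.01862
Sum = 0.12744.
P(Urn V | evidence) = 0.0741 / 0.12744 ≈ 0.5815.

0.5815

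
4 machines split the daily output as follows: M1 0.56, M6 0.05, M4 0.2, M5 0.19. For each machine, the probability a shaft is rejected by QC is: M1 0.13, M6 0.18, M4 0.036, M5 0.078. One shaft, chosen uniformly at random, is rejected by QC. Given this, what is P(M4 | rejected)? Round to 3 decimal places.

Prior × likelihood for each hypothesis:
  M1: 0.56 × 0.13 = 0.0728
  M6: 0.05 × 0.18 = 0.009
  M4: 0.2 × 0.036 = 0.0072
  M5: 0.19 × 0.078 = 0.01482
Normalizing constant = 0.10382.
P(M4 | evidence) = 0.0072 / 0.10382 ≈ 0.069.

0.069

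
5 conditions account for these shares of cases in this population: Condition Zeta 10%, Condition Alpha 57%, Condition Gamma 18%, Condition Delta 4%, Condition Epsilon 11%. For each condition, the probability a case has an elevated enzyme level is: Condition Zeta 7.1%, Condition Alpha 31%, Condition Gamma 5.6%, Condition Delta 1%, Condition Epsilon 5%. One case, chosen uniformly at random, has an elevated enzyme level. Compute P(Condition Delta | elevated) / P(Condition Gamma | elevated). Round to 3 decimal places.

Prior × likelihood for each hypothesis:
  Condition Zeta: 0.1 × 0.071 = 0.0071
  Condition Alpha: 0.57 × 0.31 = 0.1767
  Condition Gamma: 0.18 × 0.056 = 0.01008
  Condition Delta: 0.04 × 0.01 = 0.0004
  Condition Epsilon: 0.11 × 0.05 = 0.0055
Sum = 0.19978.
The ratio is 0.0004 / 0.01008 (the normalizer cancels) = 0.040.

0.040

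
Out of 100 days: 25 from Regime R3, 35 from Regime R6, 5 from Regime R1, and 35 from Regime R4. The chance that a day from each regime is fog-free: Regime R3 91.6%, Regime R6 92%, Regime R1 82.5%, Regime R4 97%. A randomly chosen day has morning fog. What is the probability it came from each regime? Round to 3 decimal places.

Regime R3 0.308, Regime R6 0.410, Regime R1 0.128, Regime R4 0.154

Taking complements, P(fog | each) = Regime R3 0.084, Regime R6 0.08, Regime R1 0.175, Regime R4 0.03.
By Bayes' rule, posterior ∝ prior × likelihood:
  Regime R3: 0.25 × 0.084 = 0.021
  Regime R6: 0.35 × 0.08 = 0.028
  Regime R1: 0.05 × 0.175 = 0.00875
  Regime R4: 0.35 × 0.03 = 0.0105
Total = 0.06825.
P(Regime R3 | fog) = 0.021/0.06825 ≈ 0.308
P(Regime R6 | fog) = 0.028/0.06825 ≈ 0.410
P(Regime R1 | fog) = 0.00875/0.06825 ≈ 0.128
P(Regime R4 | fog) = 0.0105/0.06825 ≈ 0.154
(Check: 0.308+0.410+0.128+0.154 = 1.000.)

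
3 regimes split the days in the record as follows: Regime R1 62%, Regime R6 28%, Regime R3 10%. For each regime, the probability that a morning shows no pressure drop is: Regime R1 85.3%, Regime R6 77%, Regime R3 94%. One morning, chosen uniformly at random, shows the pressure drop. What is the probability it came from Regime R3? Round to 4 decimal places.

0.0371

Taking complements, P(drop | each) = Regime R1 0.147, Regime R6 0.23, Regime R3 0.06.
Compute prior × likelihood for every hypothesis:
  Regime R1: 0.62 × 0.147 = 0.09114
  Regime R6: 0.28 × 0.23 = 0.0644
  Regime R3: 0.1 × 0.06 = 0.006
Total = 0.16154.
P(Regime R3 | evidence) = 0.006 / 0.16154 ≈ 0.0371.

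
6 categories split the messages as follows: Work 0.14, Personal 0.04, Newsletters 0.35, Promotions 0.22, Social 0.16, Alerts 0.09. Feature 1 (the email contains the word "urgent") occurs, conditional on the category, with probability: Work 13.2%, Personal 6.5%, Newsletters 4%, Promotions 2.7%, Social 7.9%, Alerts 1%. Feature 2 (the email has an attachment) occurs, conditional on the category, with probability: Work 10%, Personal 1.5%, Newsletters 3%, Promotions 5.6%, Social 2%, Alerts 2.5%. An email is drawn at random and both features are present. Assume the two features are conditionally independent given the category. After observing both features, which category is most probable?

By Bayes' rule, posterior ∝ prior × likelihood:
  Work: 0.14 × 0.132 × 0.1 = 0.001848
  Personal: 0.04 × 0.065 × 0.015 = 0.000039
  Newsletters: 0.35 × 0.04 × 0.03 = 0.00042
  Promotions: 0.22 × 0.027 × 0.056 = 0.00033264
  Social: 0.16 × 0.079 × 0.02 = 0.0002528
  Alerts: 0.09 × 0.01 × 0.025 = 0.0000225
Sum = 0.00291494.
Largest term belongs to Work, so Work is most probable.

Work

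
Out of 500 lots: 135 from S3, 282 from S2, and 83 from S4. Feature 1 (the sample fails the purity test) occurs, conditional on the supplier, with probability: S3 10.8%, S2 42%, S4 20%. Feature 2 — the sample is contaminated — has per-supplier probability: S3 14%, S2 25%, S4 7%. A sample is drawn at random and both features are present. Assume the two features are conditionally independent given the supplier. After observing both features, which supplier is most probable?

S2

By Bayes' rule, posterior ∝ prior × likelihood:
  S3: 0.27 × 0.108 × 0.14 = 0.0040824
  S2: 0.564 × 0.42 × 0.25 = 0.05922
  S4: 0.166 × 0.2 × 0.07 = 0.002324
Normalizing constant = 0.0656264.
Largest term belongs to S2, so S2 is most probable.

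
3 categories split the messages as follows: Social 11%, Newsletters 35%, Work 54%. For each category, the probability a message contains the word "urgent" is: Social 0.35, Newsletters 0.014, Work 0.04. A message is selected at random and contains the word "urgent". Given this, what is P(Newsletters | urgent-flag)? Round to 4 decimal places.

0.0754

Compute prior × likelihood for every hypothesis:
  Social: 0.11 × 0.35 = 0.0385
  Newsletters: 0.35 × 0.014 = 0.0049
  Work: 0.54 × 0.04 = 0.0216
Normalizing constant = 0.065.
P(Newsletters | evidence) = 0.0049 / 0.065 ≈ 0.0754.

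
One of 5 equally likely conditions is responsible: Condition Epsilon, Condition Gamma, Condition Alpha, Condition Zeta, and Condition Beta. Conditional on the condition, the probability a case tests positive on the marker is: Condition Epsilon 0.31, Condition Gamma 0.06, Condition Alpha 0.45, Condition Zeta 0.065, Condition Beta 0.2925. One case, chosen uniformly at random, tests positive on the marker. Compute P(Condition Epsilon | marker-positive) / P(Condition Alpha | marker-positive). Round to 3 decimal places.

0.689

Since the prior is uniform, the posterior is proportional to the likelihood:
  Condition Epsilon: 0.31
  Condition Gamma: 0.06
  Condition Alpha: 0.45
  Condition Zeta: 0.065
  Condition Beta: 0.2925
Sum = 1.1775.
The ratio is 0.31 / 0.45 (the normalizer cancels) = 0.689.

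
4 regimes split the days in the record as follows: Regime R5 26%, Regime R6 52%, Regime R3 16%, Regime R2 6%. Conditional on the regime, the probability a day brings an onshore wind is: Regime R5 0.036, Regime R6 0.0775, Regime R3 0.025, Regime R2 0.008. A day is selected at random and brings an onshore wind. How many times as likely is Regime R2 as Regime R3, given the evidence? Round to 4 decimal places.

0.1200

Unnormalized posteriors (prior × likelihood):
  Regime R5: 0.26 × 0.036 = 0.00936
  Regime R6: 0.52 × 0.0775 = 0.0403
  Regime R3: 0.16 × 0.025 = 0.004
  Regime R2: 0.06 × 0.008 = 0.00048
Sum = 0.05414.
The ratio is 0.00048 / 0.004 (the normalizer cancels) = 0.1200.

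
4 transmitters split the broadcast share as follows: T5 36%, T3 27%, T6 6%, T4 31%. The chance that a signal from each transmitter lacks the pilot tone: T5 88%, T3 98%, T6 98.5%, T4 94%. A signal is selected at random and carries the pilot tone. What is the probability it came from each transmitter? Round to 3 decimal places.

Taking complements, P(pilot | each) = T5 0.12, T3 0.02, T6 0.015, T4 0.06.
Compute prior × likelihood for every hypothesis:
  T5: 0.36 × 0.12 = 0.0432
  T3: 0.27 × 0.02 = 0.0054
  T6: 0.06 × 0.015 = 0.0009
  T4: 0.31 × 0.06 = 0.0186
Total = 0.0681.
P(T5 | pilot) = 0.0432/0.0681 ≈ 0.634
P(T3 | pilot) = 0.0054/0.0681 ≈ 0.079
P(T6 | pilot) = 0.0009/0.0681 ≈ 0.013
P(T4 | pilot) = 0.0186/0.0681 ≈ 0.273

T5 0.634, T3 0.079, T6 0.013, T4 0.273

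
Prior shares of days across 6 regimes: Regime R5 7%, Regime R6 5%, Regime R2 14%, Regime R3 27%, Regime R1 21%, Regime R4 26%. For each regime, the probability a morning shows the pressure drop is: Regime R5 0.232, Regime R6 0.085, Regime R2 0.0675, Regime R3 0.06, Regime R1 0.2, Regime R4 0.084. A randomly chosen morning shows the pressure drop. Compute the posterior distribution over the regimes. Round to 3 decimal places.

Regime R5 0.148, Regime R6 0.039, Regime R2 0.086, Regime R3 0.147, Regime R1 0.382, Regime R4 0.199

Unnormalized posteriors (prior × likelihood):
  Regime R5: 0.07 × 0.232 = 0.01624
  Regime R6: 0.05 × 0.085 = 0.00425
  Regime R2: 0.14 × 0.0675 = 0.00945
  Regime R3: 0.27 × 0.06 = 0.0162
  Regime R1: 0.21 × 0.2 = 0.042
  Regime R4: 0.26 × 0.084 = 0.02184
Normalizing constant = 0.10998.
P(Regime R5 | drop) = 0.01624/0.10998 ≈ 0.148
P(Regime R6 | drop) = 0.00425/0.10998 ≈ 0.039
P(Regime R2 | drop) = 0.00945/0.10998 ≈ 0.086
P(Regime R3 | drop) = 0.0162/0.10998 ≈ 0.147
P(Regime R1 | drop) = 0.042/0.10998 ≈ 0.382
P(Regime R4 | drop) = 0.02184/0.10998 ≈ 0.199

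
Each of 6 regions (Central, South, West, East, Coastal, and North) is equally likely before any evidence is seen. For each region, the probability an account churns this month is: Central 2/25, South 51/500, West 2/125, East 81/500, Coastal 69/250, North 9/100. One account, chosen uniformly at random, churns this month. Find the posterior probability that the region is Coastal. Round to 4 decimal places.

Since the prior is uniform, the posterior is proportional to the likelihood:
  Central: 0.08
  South: 0.102
  West: 0.016
  East: 0.162
  Coastal: 0.276
  North: 0.09
Sum = 0.726.
P(Coastal | evidence) = 0.276 / 0.726 ≈ 0.3802.

0.3802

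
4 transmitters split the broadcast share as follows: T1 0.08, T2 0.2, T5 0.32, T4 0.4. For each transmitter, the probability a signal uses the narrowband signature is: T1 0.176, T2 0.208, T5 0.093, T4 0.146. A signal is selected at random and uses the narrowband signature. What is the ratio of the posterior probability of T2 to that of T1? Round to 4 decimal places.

By Bayes' rule, posterior ∝ prior × likelihood:
  T1: 0.08 × 0.176 = 0.01408
  T2: 0.2 × 0.208 = 0.0416
  T5: 0.32 × 0.093 = 0.02976
  T4: 0.4 × 0.146 = 0.0584
Total = 0.14384.
The ratio is 0.0416 / 0.01408 (the normalizer cancels) = 2.9545.

2.9545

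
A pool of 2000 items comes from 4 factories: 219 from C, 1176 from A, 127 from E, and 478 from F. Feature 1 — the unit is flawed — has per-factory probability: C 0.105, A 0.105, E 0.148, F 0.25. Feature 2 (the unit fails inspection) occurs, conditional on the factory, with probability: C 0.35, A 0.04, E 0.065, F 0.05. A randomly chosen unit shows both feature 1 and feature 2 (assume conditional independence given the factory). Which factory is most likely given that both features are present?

C

By Bayes' rule, posterior ∝ prior × likelihood:
  C: 0.1095 × 0.105 × 0.35 = 0.004024125
  A: 0.588 × 0.105 × 0.04 = 0.0024696
  E: 0.0635 × 0.148 × 0.065 = 0.00061087
  F: 0.239 × 0.25 × 0.05 = 0.0029875
Total = 0.010092095.
Largest term belongs to C, so C is most probable.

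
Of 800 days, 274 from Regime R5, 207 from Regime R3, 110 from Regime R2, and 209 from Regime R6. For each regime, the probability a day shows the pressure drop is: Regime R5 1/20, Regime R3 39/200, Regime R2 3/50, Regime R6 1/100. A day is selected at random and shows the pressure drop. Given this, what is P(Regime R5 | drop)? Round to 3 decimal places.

Prior × likelihood for each hypothesis:
  Regime R5: 0.3425 × 0.05 = 0.017125
  Regime R3: 0.25875 × 0.195 = 0.05045625
  Regime R2: 0.1375 × 0.06 = 0.00825
  Regime R6: 0.26125 × 0.01 = 0.0026125
Normalizing constant = 0.07844375.
P(Regime R5 | evidence) = 0.017125 / 0.07844375 ≈ 0.218.

0.218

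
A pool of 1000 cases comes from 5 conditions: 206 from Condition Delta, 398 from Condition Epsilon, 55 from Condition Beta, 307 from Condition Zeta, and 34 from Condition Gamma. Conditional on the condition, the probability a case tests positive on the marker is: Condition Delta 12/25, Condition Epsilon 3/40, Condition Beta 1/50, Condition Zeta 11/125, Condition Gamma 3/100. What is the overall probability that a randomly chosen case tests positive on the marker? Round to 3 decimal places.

0.158

Prior × likelihood for each hypothesis:
  Condition Delta: 0.206 × 0.48 = 0.09888
  Condition Epsilon: 0.398 × 0.075 = 0.02985
  Condition Beta: 0.055 × 0.02 = 0.0011
  Condition Zeta: 0.307 × 0.088 = 0.027016
  Condition Gamma: 0.034 × 0.03 = 0.00102
P(marker-positive) = 0.09888 + 0.02985 + 0.0011 + 0.027016 + 0.00102 = 0.157866 → 0.158.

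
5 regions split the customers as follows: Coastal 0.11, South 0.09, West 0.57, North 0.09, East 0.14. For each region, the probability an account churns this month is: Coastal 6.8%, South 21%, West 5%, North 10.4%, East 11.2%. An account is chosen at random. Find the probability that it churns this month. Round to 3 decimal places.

Compute prior × likelihood for every hypothesis:
  Coastal: 0.11 × 0.068 = 0.00748
  South: 0.09 × 0.21 = 0.0189
  West: 0.57 × 0.05 = 0.0285
  North: 0.09 × 0.104 = 0.00936
  East: 0.14 × 0.112 = 0.01568
P(churn) = 0.00748 + 0.0189 + 0.0285 + 0.00936 + 0.01568 = 0.07992 → 0.080.

0.080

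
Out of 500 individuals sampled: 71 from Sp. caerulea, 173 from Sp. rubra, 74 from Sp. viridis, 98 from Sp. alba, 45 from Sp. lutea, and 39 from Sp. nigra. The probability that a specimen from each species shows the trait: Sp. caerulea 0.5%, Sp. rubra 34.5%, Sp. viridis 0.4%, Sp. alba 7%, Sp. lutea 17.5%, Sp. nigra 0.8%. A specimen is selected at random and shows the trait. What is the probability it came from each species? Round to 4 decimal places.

Prior × likelihood for each hypothesis:
  Sp. caerulea: 0.142 × 0.005 = 0.00071
  Sp. rubra: 0.346 × 0.345 = 0.11937
  Sp. viridis: 0.148 × 0.004 = 0.000592
  Sp. alba: 0.196 × 0.07 = 0.01372
  Sp. lutea: 0.09 × 0.175 = 0.01575
  Sp. nigra: 0.078 × 0.008 = 0.000624
Total = 0.150766.
P(Sp. caerulea | trait) = 0.00071/0.150766 ≈ 0.0047
P(Sp. rubra | trait) = 0.11937/0.150766 ≈ 0.7918
P(Sp. viridis | trait) = 0.000592/0.150766 ≈ 0.0039
P(Sp. alba | trait) = 0.01372/0.150766 ≈ 0.0910
P(Sp. lutea | trait) = 0.01575/0.150766 ≈ 0.1045
P(Sp. nigra | trait) = 0.000624/0.150766 ≈ 0.0041
(Check: 0.0047+0.7918+0.0039+0.0910+0.1045+0.0041 = 1.0000.)

Sp. caerulea 0.0047, Sp. rubra 0.7918, Sp. viridis 0.0039, Sp. alba 0.0910, Sp. lutea 0.1045, Sp. nigra 0.0041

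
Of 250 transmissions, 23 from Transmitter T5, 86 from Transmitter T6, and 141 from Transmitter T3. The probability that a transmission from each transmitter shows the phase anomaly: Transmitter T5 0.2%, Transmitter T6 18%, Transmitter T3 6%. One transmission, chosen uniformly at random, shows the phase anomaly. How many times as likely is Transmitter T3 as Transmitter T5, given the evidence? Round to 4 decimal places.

183.9130

By Bayes' rule, posterior ∝ prior × likelihood:
  Transmitter T5: 0.092 × 0.002 = 0.000184
  Transmitter T6: 0.344 × 0.18 = 0.06192
  Transmitter T3: 0.564 × 0.06 = 0.03384
Normalizing constant = 0.095944.
The ratio is 0.03384 / 0.000184 (the normalizer cancels) = 183.9130.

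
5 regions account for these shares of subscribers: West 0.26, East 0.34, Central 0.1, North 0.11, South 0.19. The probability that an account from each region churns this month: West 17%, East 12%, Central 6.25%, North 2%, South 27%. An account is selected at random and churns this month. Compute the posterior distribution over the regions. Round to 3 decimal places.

Prior × likelihood for each hypothesis:
  West: 0.26 × 0.17 = 0.0442
  East: 0.34 × 0.12 = 0.0408
  Central: 0.1 × 0.0625 = 0.00625
  North: 0.11 × 0.02 = 0.0022
  South: 0.19 × 0.27 = 0.0513
Sum = 0.14475.
P(West | churn) = 0.0442/0.14475 ≈ 0.305
P(East | churn) = 0.0408/0.14475 ≈ 0.282
P(Central | churn) = 0.00625/0.14475 ≈ 0.043
P(North | churn) = 0.0022/0.14475 ≈ 0.015
P(South | churn) = 0.0513/0.14475 ≈ 0.354
(Check: 0.305+0.282+0.043+0.015+0.354 = 0.999.)

West 0.305, East 0.282, Central 0.043, North 0.015, South 0.354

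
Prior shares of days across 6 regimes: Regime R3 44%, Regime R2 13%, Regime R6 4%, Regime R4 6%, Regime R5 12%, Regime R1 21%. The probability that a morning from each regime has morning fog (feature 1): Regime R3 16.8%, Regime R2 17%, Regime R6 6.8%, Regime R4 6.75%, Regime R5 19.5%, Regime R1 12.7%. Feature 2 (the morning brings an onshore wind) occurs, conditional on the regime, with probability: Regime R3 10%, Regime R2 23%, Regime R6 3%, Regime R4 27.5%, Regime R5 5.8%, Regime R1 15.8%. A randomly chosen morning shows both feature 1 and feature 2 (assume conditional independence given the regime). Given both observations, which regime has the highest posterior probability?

Regime R3

By Bayes' rule, posterior ∝ prior × likelihood:
  Regime R3: 0.44 × 0.168 × 0.1 = 0.007392
  Regime R2: 0.13 × 0.17 × 0.23 = 0.005083
  Regime R6: 0.04 × 0.068 × 0.03 = 0.0000816
  Regime R4: 0.06 × 0.0675 × 0.275 = 0.00111375
  Regime R5: 0.12 × 0.195 × 0.058 = 0.0013572
  Regime R1: 0.21 × 0.127 × 0.158 = 0.00421386
Sum = 0.01924141.
Largest term belongs to Regime R3, so Regime R3 is most probable.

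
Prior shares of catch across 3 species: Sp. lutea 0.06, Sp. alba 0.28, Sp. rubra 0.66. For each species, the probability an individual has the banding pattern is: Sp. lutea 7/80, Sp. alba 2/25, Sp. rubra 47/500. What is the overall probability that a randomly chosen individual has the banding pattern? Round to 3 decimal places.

Unnormalized posteriors (prior × likelihood):
  Sp. lutea: 0.06 × 0.0875 = 0.00525
  Sp. alba: 0.28 × 0.08 = 0.0224
  Sp. rubra: 0.66 × 0.094 = 0.06204
P(banded) = 0.00525 + 0.0224 + 0.06204 = 0.08969 → 0.090.

0.090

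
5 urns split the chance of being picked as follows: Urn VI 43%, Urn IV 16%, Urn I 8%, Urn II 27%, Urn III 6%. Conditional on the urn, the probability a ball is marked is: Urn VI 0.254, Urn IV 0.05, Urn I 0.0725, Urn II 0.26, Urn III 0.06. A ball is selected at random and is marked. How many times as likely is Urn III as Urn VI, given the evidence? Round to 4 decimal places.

0.0330

By Bayes' rule, posterior ∝ prior × likelihood:
  Urn VI: 0.43 × 0.254 = 0.10922
  Urn IV: 0.16 × 0.05 = 0.008
  Urn I: 0.08 × 0.0725 = 0.0058
  Urn II: 0.27 × 0.26 = 0.0702
  Urn III: 0.06 × 0.06 = 0.0036
Sum = 0.19682.
The ratio is 0.0036 / 0.10922 (the normalizer cancels) = 0.0330.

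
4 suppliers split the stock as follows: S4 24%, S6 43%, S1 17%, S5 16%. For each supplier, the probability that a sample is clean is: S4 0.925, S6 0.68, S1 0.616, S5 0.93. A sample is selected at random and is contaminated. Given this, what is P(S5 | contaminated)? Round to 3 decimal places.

Taking complements, P(contaminated | each) = S4 0.075, S6 0.32, S1 0.384, S5 0.07.
Prior × likelihood for each hypothesis:
  S4: 0.24 × 0.075 = 0.018
  S6: 0.43 × 0.32 = 0.1376
  S1: 0.17 × 0.384 = 0.06528
  S5: 0.16 × 0.07 = 0.0112
Total = 0.23208.
P(S5 | evidence) = 0.0112 / 0.23208 ≈ 0.048.

0.048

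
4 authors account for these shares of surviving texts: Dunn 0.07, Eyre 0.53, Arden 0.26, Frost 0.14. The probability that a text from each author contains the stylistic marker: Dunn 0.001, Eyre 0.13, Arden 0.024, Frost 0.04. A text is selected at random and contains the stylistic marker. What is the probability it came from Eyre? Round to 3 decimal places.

Prior × likelihood for each hypothesis:
  Dunn: 0.07 × 0.001 = 0.00007
  Eyre: 0.53 × 0.13 = 0.0689
  Arden: 0.26 × 0.024 = 0.00624
  Frost: 0.14 × 0.04 = 0.0056
Total = 0.08081.
P(Eyre | evidence) = 0.0689 / 0.08081 ≈ 0.853.

0.853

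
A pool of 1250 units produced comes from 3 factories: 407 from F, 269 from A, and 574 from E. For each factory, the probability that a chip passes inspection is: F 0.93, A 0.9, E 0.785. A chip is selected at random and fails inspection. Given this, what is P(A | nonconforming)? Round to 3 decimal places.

0.150

Taking complements, P(nonconforming | each) = F 0.07, A 0.1, E 0.215.
Prior × likelihood for each hypothesis:
  F: 0.3256 × 0.07 = 0.022792
  A: 0.2152 × 0.1 = 0.02152
  E: 0.4592 × 0.215 = 0.098728
Normalizing constant = 0.14304.
P(A | evidence) = 0.02152 / 0.14304 ≈ 0.150.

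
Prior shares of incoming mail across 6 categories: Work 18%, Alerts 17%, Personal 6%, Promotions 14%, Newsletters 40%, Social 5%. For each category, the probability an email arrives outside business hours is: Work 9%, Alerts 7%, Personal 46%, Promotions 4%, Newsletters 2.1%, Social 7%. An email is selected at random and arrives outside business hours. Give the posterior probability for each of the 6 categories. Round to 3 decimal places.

Prior × likelihood for each hypothesis:
  Work: 0.18 × 0.09 = 0.0162
  Alerts: 0.17 × 0.07 = 0.0119
  Personal: 0.06 × 0.46 = 0.0276
  Promotions: 0.14 × 0.04 = 0.0056
  Newsletters: 0.4 × 0.021 = 0.0084
  Social: 0.05 × 0.07 = 0.0035
Normalizing constant = 0.0732.
P(Work | off-hours) = 0.0162/0.0732 ≈ 0.221
P(Alerts | off-hours) = 0.0119/0.0732 ≈ 0.163
P(Personal | off-hours) = 0.0276/0.0732 ≈ 0.377
P(Promotions | off-hours) = 0.0056/0.0732 ≈ 0.077
P(Newsletters | off-hours) = 0.0084/0.0732 ≈ 0.115
P(Social | off-hours) = 0.0035/0.0732 ≈ 0.048

Work 0.221, Alerts 0.163, Personal 0.377, Promotions 0.077, Newsletters 0.115, Social 0.048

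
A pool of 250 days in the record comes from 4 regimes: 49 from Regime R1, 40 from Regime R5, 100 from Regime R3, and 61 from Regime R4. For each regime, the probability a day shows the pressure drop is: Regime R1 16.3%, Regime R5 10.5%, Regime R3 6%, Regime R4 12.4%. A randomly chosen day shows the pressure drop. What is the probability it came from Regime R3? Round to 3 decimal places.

Compute prior × likelihood for every hypothesis:
  Regime R1: 0.196 × 0.163 = 0.031948
  Regime R5: 0.16 × 0.105 = 0.0168
  Regime R3: 0.4 × 0.06 = 0.024
  Regime R4: 0.244 × 0.124 = 0.030256
Sum = 0.103004.
P(Regime R3 | evidence) = 0.024 / 0.103004 ≈ 0.233.

0.233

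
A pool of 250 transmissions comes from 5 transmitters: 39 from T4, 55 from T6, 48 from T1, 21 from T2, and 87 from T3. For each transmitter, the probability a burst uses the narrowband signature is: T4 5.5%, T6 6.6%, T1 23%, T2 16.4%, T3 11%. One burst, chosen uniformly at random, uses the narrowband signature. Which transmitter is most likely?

Prior × likelihood for each hypothesis:
  T4: 0.156 × 0.055 = 0.00858
  T6: 0.22 × 0.066 = 0.01452
  T1: 0.192 × 0.23 = 0.04416
  T2: 0.084 × 0.164 = 0.013776
  T3: 0.348 × 0.11 = 0.03828
Normalizing constant = 0.119316.
Largest term belongs to T1, so T1 is most probable.

T1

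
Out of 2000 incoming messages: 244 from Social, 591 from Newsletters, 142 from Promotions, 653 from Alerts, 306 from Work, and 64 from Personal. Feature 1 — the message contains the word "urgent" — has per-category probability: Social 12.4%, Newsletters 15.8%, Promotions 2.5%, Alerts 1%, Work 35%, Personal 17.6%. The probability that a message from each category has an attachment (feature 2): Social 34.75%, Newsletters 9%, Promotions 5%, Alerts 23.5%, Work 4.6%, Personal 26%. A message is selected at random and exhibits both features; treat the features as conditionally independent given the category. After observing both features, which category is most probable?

Compute prior × likelihood for every hypothesis:
  Social: 0.122 × 0.124 × 0.3475 = 0.00525698
  Newsletters: 0.2955 × 0.158 × 0.09 = 0.00420201
  Promotions: 0.071 × 0.025 × 0.05 = 0.00008875
  Alerts: 0.3265 × 0.01 × 0.235 = 0.000767275
  Work: 0.153 × 0.35 × 0.046 = 0.0024633
  Personal: 0.032 × 0.176 × 0.26 = 0.00146432
Sum = 0.014242635.
Largest term belongs to Social, so Social is most probable.

Social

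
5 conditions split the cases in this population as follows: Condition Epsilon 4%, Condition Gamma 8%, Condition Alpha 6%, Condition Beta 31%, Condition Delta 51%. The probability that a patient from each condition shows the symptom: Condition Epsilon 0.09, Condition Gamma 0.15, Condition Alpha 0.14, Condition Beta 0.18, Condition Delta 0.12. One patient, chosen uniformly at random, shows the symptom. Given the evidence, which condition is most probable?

Condition Delta

Unnormalized posteriors (prior × likelihood):
  Condition Epsilon: 0.04 × 0.09 = 0.0036
  Condition Gamma: 0.08 × 0.15 = 0.012
  Condition Alpha: 0.06 × 0.14 = 0.0084
  Condition Beta: 0.31 × 0.18 = 0.0558
  Condition Delta: 0.51 × 0.12 = 0.0612
Total = 0.141.
Largest term belongs to Condition Delta, so Condition Delta is most probable.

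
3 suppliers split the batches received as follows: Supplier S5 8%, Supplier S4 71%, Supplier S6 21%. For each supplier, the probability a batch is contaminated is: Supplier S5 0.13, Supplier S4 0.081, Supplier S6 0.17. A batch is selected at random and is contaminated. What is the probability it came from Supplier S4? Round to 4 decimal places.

By Bayes' rule, posterior ∝ prior × likelihood:
  Supplier S5: 0.08 × 0.13 = 0.0104
  Supplier S4: 0.71 × 0.081 = 0.05751
  Supplier S6: 0.21 × 0.17 = 0.0357
Total = 0.10361.
P(Supplier S4 | evidence) = 0.05751 / 0.10361 ≈ 0.5551.

0.5551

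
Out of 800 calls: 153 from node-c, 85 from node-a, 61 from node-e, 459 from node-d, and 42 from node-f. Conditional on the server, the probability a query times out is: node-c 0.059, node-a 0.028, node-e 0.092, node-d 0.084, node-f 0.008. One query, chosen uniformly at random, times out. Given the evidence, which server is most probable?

Compute prior × likelihood for every hypothesis:
  node-c: 0.19125 × 0.059 = 0.01128375
  node-a: 0.10625 × 0.028 = 0.002975
  node-e: 0.07625 × 0.092 = 0.007015
  node-d: 0.57375 × 0.084 = 0.048195
  node-f: 0.0525 × 0.008 = 0.00042
Total = 0.06988875.
Largest term belongs to node-d, so node-d is most probable.

node-d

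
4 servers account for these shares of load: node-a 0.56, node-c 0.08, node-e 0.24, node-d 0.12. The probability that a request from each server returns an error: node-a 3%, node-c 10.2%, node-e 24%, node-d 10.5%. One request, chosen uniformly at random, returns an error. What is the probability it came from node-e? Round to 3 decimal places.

Unnormalized posteriors (prior × likelihood):
  node-a: 0.56 × 0.03 = 0.0168
  node-c: 0.08 × 0.102 = 0.00816
  node-e: 0.24 × 0.24 = 0.0576
  node-d: 0.12 × 0.105 = 0.0126
Normalizing constant = 0.09516.
P(node-e | evidence) = 0.0576 / 0.09516 ≈ 0.605.

0.605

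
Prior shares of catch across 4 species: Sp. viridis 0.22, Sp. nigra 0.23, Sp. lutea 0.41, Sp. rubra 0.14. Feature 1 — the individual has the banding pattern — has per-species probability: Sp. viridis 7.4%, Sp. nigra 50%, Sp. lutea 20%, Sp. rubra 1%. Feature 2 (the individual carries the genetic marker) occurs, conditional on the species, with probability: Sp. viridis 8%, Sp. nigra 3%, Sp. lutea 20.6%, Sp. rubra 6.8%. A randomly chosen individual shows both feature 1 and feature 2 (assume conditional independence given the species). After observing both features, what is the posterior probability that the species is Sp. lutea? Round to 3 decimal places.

0.777

Compute prior × likelihood for every hypothesis:
  Sp. viridis: 0.22 × 0.074 × 0.08 = 0.0013024
  Sp. nigra: 0.23 × 0.5 × 0.03 = 0.00345
  Sp. lutea: 0.41 × 0.2 × 0.206 = 0.016892
  Sp. rubra: 0.14 × 0.01 × 0.068 = 0.0000952
Sum = 0.0217396.
P(Sp. lutea | evidence) = 0.016892 / 0.0217396 ≈ 0.777.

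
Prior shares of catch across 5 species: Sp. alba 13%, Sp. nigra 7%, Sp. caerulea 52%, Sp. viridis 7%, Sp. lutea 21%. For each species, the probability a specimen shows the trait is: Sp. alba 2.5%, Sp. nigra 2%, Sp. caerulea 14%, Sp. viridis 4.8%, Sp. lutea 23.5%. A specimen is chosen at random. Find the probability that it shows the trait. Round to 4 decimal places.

Unnormalized posteriors (prior × likelihood):
  Sp. alba: 0.13 × 0.025 = 0.00325
  Sp. nigra: 0.07 × 0.02 = 0.0014
  Sp. caerulea: 0.52 × 0.14 = 0.0728
  Sp. viridis: 0.07 × 0.048 = 0.00336
  Sp. lutea: 0.21 × 0.235 = 0.04935
P(trait) = 0.00325 + 0.0014 + 0.0728 + 0.00336 + 0.04935 = 0.13016 → 0.1302.

0.1302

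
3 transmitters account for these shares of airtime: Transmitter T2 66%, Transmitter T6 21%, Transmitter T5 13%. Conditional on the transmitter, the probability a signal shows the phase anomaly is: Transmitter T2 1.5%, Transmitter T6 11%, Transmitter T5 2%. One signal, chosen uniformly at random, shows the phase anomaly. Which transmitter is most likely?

Transmitter T6

Prior × likelihood for each hypothesis:
  Transmitter T2: 0.66 × 0.015 = 0.0099
  Transmitter T6: 0.21 × 0.11 = 0.0231
  Transmitter T5: 0.13 × 0.02 = 0.0026
Sum = 0.0356.
Largest term belongs to Transmitter T6, so Transmitter T6 is most probable.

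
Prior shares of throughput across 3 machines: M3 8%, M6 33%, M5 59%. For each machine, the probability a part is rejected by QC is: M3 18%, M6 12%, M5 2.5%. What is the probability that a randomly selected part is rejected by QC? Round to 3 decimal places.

Unnormalized posteriors (prior × likelihood):
  M3: 0.08 × 0.18 = 0.0144
  M6: 0.33 × 0.12 = 0.0396
  M5: 0.59 × 0.025 = 0.01475
P(rejected) = 0.0144 + 0.0396 + 0.01475 = 0.06875 → 0.069.

0.069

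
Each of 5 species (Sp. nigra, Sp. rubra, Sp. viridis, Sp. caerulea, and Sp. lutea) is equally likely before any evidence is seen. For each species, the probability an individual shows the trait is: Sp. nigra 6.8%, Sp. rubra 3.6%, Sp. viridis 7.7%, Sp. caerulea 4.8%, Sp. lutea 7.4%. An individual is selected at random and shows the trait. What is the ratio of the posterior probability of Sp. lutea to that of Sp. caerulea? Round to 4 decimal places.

With a uniform prior (1/5 each), posterior ∝ likelihood:
  Sp. nigra: 0.068
  Sp. rubra: 0.036
  Sp. viridis: 0.077
  Sp. caerulea: 0.048
  Sp. lutea: 0.074
Sum = 0.303.
The ratio is 0.074 / 0.048 (the normalizer cancels) = 1.5417.

1.5417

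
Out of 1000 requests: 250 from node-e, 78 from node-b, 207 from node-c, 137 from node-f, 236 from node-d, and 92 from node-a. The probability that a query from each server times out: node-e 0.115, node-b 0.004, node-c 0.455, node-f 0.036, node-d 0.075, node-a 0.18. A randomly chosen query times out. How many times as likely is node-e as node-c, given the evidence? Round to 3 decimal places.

By Bayes' rule, posterior ∝ prior × likelihood:
  node-e: 0.25 × 0.115 = 0.02875
  node-b: 0.078 × 0.004 = 0.000312
  node-c: 0.207 × 0.455 = 0.094185
  node-f: 0.137 × 0.036 = 0.004932
  node-d: 0.236 × 0.075 = 0.0177
  node-a: 0.092 × 0.18 = 0.01656
Normalizing constant = 0.162439.
The ratio is 0.02875 / 0.094185 (the normalizer cancels) = 0.305.

0.305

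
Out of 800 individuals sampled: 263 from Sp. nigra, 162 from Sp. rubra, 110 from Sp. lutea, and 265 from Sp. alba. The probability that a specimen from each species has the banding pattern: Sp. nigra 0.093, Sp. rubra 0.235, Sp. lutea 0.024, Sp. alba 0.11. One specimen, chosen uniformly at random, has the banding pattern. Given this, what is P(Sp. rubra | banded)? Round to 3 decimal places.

0.404

By Bayes' rule, posterior ∝ prior × likelihood:
  Sp. nigra: 0.32875 × 0.093 = 0.03057375
  Sp. rubra: 0.2025 × 0.235 = 0.0475875
  Sp. lutea: 0.1375 × 0.024 = 0.0033
  Sp. alba: 0.33125 × 0.11 = 0.0364375
Sum = 0.11789875.
P(Sp. rubra | evidence) = 0.0475875 / 0.11789875 ≈ 0.404.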